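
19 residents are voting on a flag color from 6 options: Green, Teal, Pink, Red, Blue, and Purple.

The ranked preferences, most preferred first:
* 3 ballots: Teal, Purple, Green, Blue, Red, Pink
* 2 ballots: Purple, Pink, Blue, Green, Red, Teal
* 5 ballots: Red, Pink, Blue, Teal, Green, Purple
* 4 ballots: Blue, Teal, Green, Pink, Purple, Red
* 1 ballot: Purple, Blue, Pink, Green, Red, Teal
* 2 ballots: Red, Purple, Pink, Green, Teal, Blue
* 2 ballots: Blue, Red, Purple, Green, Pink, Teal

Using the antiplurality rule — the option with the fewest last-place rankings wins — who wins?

Last-place votes: Green 0, Teal 5, Pink 3, Red 4, Blue 2, Purple 5.

Green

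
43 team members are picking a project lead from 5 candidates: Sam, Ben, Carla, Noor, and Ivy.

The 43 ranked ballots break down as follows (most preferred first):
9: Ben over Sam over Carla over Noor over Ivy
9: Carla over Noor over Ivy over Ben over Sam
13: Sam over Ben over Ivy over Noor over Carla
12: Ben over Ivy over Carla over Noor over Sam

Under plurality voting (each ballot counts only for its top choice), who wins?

Ben

First-place votes: Sam 13, Ben 21, Carla 9, Noor 0, Ivy 0.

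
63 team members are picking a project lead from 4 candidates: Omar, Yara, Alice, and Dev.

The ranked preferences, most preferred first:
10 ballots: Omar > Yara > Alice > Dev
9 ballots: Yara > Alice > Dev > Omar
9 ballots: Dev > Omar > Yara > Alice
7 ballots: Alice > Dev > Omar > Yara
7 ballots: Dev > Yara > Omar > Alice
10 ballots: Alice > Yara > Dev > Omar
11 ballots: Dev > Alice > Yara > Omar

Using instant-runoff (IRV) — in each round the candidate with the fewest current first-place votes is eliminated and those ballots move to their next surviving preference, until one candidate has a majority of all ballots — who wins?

Alice

Round 1: Omar 10, Yara 9, Alice 17, Dev 27. Yara eliminated.
Round 2: Omar 10, Alice 26, Dev 27. Omar eliminated.
Round 3: Alice 36, Dev 27. Alice has a majority (≥32).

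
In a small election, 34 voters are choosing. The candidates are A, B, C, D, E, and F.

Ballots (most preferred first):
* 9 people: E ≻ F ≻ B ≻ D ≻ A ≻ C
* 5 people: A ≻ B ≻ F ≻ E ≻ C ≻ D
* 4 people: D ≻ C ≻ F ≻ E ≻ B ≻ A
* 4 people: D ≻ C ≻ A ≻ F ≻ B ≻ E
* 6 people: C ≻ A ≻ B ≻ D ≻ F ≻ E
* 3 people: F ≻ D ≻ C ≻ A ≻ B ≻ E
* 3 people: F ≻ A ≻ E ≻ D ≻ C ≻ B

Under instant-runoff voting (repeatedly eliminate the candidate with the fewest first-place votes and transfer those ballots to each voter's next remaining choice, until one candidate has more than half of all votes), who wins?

Round 1: A 5, B 0, C 6, D 8, E 9, F 6. B eliminated.
Round 2: A 5, C 6, D 8, E 9, F 6. A eliminated.
Round 3: C 6, D 8, E 9, F 11. C eliminated.
Round 4: D 14, E 9, F 11. E eliminated.
Round 5: D 14, F 20. F has a majority (≥18).

F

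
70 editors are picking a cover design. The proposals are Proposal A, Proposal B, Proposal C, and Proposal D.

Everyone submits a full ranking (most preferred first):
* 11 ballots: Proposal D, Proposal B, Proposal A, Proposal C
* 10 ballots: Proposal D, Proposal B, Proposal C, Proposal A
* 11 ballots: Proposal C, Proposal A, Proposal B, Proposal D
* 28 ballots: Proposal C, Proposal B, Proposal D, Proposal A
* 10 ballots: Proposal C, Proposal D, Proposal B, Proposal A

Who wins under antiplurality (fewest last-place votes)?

Proposal B

Last-place votes: Proposal A 48, Proposal B 0, Proposal C 11, Proposal D 11.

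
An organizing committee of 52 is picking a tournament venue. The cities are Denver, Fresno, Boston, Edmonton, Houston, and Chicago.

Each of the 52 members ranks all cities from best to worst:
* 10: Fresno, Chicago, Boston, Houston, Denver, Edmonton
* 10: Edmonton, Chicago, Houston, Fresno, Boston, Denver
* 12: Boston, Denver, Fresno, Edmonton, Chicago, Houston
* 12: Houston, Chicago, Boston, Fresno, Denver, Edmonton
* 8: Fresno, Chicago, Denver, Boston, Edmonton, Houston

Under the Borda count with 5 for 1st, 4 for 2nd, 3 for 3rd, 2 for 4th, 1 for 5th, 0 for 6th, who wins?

Denver: 10×1 + 10×0 + 12×4 + 12×1 + 8×3 = 94
Fresno: 10×5 + 10×2 + 12×3 + 12×2 + 8×5 = 170
Boston: 10×3 + 10×1 + 12×5 + 12×3 + 8×2 = 152
Edmonton: 10×0 + 10×5 + 12×2 + 12×0 + 8×1 = 82
Houston: 10×2 + 10×3 + 12×0 + 12×5 + 8×0 = 110
Chicago: 10×4 + 10×4 + 12×1 + 12×4 + 8×4 = 172

Chicago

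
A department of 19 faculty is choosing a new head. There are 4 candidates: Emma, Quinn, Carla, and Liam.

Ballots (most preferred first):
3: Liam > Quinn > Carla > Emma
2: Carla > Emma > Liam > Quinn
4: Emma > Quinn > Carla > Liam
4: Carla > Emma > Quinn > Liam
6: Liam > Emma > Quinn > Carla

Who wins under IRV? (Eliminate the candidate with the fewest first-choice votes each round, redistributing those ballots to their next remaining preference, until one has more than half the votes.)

Carla

Round 1: Emma 4, Quinn 0, Carla 6, Liam 9. Quinn eliminated.
Round 2: Emma 4, Carla 6, Liam 9. Emma eliminated.
Round 3: Carla 10, Liam 9. Carla has a majority (≥10).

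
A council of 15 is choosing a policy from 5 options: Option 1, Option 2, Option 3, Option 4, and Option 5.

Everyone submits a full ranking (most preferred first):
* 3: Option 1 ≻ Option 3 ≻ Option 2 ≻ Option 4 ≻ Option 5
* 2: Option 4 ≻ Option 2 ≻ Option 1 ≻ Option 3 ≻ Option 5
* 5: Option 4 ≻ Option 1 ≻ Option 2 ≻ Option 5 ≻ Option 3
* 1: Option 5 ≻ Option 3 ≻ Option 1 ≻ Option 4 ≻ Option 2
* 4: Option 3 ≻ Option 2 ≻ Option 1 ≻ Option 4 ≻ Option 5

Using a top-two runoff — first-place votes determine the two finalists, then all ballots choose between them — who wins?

Round 1 first-place votes: Option 1 3, Option 2 0, Option 3 4, Option 4 7, Option 5 1. Option 4 and Option 3 advance.
Runoff: Option 4 is ranked above Option 3 on 7 ballots, Option 3 above Option 4 on 8.

Option 3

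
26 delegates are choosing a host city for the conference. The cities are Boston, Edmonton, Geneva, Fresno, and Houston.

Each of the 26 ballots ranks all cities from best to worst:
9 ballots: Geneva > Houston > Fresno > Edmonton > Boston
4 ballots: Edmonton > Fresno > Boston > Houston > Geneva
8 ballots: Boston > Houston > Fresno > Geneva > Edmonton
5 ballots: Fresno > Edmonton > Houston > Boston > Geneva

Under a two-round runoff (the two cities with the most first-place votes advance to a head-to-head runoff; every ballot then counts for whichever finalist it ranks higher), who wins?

Round 1 first-place votes: Boston 8, Edmonton 4, Geneva 9, Fresno 5, Houston 0. Geneva and Boston advance.
Runoff: Geneva is ranked above Boston on 9 ballots, Boston above Geneva on 17.

Boston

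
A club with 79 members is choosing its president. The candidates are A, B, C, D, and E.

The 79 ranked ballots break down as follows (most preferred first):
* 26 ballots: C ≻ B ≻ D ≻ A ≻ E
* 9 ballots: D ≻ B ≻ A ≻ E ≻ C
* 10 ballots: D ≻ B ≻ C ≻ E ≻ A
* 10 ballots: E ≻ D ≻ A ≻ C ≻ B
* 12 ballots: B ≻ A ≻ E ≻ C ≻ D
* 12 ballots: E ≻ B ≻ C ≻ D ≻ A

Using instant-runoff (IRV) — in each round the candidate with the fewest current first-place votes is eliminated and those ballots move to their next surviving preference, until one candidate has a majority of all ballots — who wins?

Round 1: A 0, B 12, C 26, D 19, E 22. A eliminated.
Round 2: B 12, C 26, D 19, E 22. B eliminated.
Round 3: C 26, D 19, E 34. D eliminated.
Round 4: C 36, E 43. E has a majority (≥40).

E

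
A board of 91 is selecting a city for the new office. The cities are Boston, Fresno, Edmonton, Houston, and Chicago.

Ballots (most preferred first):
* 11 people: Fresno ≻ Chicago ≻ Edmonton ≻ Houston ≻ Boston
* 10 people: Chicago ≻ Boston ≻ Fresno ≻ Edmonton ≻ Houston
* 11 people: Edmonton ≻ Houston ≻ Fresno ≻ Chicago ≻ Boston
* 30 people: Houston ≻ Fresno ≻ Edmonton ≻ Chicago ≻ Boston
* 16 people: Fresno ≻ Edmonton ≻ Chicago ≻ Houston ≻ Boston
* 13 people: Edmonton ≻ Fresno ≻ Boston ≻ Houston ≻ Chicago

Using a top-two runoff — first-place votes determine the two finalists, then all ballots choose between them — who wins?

Fresno

Round 1 first-place votes: Boston 0, Fresno 27, Edmonton 24, Houston 30, Chicago 10. Houston and Fresno advance.
Runoff: Houston is ranked above Fresno on 41 ballots, Fresno above Houston on 50.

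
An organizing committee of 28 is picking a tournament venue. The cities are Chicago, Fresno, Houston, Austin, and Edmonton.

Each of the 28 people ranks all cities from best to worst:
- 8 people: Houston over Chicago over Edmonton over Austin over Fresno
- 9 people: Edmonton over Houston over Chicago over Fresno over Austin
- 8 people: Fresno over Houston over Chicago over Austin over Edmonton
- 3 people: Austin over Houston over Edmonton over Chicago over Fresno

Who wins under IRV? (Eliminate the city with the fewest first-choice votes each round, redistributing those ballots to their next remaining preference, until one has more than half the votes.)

Houston

Round 1: Chicago 0, Fresno 8, Houston 8, Austin 3, Edmonton 9. Chicago eliminated.
Round 2: Fresno 8, Houston 8, Austin 3, Edmonton 9. Austin eliminated.
Round 3: Fresno 8, Houston 11, Edmonton 9. Fresno eliminated.
Round 4: Houston 19, Edmonton 9. Houston has a majority (≥15).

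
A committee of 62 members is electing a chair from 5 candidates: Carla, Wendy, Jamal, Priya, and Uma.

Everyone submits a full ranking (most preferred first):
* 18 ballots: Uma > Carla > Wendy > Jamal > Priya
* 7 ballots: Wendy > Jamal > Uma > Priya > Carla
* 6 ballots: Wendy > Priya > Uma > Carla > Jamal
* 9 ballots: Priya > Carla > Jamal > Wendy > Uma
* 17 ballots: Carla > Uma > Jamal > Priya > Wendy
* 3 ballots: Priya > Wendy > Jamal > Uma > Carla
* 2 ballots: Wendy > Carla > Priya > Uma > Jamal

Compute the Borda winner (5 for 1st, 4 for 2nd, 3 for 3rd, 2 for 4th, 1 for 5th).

Carla: 18×4 + 7×1 + 6×2 + 9×4 + 17×5 + 3×1 + 2×4 = 223
Wendy: 18×3 + 7×5 + 6×5 + 9×2 + 17×1 + 3×4 + 2×5 = 176
Jamal: 18×2 + 7×4 + 6×1 + 9×3 + 17×3 + 3×3 + 2×1 = 159
Priya: 18×1 + 7×2 + 6×4 + 9×5 + 17×2 + 3×5 + 2×3 = 156
Uma: 18×5 + 7×3 + 6×3 + 9×1 + 17×4 + 3×2 + 2×2 = 216

Carla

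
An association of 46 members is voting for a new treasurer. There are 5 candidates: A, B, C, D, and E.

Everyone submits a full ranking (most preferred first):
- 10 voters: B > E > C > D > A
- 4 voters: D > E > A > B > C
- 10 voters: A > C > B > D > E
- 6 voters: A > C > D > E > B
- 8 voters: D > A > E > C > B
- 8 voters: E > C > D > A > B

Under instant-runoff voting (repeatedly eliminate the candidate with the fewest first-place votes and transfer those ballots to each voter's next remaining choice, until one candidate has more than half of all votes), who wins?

Round 1: A 16, B 10, C 0, D 12, E 8. C eliminated.
Round 2: A 16, B 10, D 12, E 8. E eliminated.
Round 3: A 16, B 10, D 20. B eliminated.
Round 4: A 16, D 30. D has a majority (≥24).

D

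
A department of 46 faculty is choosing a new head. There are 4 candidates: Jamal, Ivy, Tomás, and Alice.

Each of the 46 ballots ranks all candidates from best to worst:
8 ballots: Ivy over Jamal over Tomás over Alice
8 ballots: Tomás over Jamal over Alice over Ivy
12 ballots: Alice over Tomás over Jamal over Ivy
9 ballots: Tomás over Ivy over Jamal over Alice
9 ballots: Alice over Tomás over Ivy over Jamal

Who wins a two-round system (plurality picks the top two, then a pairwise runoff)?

Tomás

Round 1 first-place votes: Jamal 0, Ivy 8, Tomás 17, Alice 21. Alice and Tomás advance.
Runoff: Alice is ranked above Tomás on 21 ballots, Tomás above Alice on 25.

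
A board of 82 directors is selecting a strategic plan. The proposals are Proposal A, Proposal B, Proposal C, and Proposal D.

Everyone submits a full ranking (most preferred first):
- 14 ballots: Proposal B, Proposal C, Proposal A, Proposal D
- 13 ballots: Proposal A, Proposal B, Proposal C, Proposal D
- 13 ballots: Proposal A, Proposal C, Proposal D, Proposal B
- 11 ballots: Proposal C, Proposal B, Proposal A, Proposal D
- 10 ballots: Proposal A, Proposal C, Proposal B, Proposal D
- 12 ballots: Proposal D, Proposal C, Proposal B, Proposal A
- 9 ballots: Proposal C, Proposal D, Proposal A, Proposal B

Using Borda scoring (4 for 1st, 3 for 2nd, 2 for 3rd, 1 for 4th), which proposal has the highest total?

Proposal A: 14×2 + 13×4 + 13×4 + 11×2 + 10×4 + 12×1 + 9×2 = 224
Proposal B: 14×4 + 13×3 + 13×1 + 11×3 + 10×2 + 12×2 + 9×1 = 194
Proposal C: 14×3 + 13×2 + 13×3 + 11×4 + 10×3 + 12×3 + 9×4 = 253
Proposal D: 14×1 + 13×1 + 13×2 + 11×1 + 10×1 + 12×4 + 9×3 = 149

Proposal C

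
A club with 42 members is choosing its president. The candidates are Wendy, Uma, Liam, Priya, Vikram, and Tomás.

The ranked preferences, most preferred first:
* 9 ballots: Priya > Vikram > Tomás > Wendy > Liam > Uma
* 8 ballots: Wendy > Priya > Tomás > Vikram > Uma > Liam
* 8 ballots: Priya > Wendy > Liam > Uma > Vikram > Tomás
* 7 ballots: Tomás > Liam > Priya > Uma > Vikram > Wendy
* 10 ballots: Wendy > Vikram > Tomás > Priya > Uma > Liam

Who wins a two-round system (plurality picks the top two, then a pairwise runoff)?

Priya

Round 1 first-place votes: Wendy 18, Uma 0, Liam 0, Priya 17, Vikram 0, Tomás 7. Wendy and Priya advance.
Runoff: Wendy is ranked above Priya on 18 ballots, Priya above Wendy on 24.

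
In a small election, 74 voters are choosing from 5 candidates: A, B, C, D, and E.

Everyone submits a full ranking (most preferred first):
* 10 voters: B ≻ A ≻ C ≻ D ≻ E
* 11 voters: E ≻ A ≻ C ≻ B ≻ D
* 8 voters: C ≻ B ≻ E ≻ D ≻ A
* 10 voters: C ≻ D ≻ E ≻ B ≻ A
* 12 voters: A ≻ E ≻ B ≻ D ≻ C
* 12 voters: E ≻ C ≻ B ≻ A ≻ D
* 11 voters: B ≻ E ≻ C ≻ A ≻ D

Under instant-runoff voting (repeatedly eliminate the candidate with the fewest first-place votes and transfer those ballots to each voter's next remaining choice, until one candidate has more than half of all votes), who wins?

E

Round 1: A 12, B 21, C 18, D 0, E 23. D eliminated.
Round 2: A 12, B 21, C 18, E 23. A eliminated.
Round 3: B 21, C 18, E 35. C eliminated.
Round 4: B 29, E 45. E has a majority (≥38).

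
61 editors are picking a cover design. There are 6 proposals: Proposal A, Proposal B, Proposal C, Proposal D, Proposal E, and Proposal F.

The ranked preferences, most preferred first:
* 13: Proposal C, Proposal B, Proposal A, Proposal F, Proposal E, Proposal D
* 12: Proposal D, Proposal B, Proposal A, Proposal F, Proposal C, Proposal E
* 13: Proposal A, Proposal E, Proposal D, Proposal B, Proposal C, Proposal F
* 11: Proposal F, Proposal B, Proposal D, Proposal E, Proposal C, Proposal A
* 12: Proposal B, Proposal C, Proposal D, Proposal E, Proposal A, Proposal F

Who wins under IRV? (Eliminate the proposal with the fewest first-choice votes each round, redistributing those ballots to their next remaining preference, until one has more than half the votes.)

Proposal B

Round 1: Proposal A 13, Proposal B 12, Proposal C 13, Proposal D 12, Proposal E 0, Proposal F 11. Proposal E eliminated.
Round 2: Proposal A 13, Proposal B 12, Proposal C 13, Proposal D 12, Proposal F 11. Proposal F eliminated.
Round 3: Proposal A 13, Proposal B 23, Proposal C 13, Proposal D 12. Proposal D eliminated.
Round 4: Proposal A 13, Proposal B 35, Proposal C 13. Proposal B has a majority (≥31).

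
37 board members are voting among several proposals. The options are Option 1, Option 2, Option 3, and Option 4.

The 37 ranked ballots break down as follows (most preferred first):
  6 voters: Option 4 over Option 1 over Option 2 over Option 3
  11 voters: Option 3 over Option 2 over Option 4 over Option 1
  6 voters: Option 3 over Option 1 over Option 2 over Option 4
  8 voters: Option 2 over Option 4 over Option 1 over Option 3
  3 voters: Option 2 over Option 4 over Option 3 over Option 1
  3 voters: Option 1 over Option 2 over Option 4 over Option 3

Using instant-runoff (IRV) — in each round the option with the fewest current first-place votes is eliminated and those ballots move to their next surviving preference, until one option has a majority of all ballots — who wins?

Round 1: Option 1 3, Option 2 11, Option 3 17, Option 4 6. Option 1 eliminated.
Round 2: Option 2 14, Option 3 17, Option 4 6. Option 4 eliminated.
Round 3: Option 2 20, Option 3 17. Option 2 has a majority (≥19).

Option 2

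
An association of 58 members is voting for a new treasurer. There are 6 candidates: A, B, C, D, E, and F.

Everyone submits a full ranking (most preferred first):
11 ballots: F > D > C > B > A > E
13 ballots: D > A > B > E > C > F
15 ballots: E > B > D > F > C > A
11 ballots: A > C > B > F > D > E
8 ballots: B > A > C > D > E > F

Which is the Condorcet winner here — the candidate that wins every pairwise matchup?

B

B vs A: 34–24
B vs C: 36–22
B vs D: 34–24
B vs E: 43–15
B vs F: 47–11
B beats every other candidate.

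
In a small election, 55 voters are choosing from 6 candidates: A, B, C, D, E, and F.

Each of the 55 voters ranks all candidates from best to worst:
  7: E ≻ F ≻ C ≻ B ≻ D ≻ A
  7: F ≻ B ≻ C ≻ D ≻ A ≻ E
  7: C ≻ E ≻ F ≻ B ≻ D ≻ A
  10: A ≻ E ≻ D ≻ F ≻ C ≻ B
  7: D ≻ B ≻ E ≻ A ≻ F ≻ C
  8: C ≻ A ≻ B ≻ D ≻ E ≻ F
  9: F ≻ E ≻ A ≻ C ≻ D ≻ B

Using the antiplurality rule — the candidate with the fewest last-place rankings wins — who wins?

Last-place votes: A 14, B 19, C 7, D 0, E 7, F 8.

D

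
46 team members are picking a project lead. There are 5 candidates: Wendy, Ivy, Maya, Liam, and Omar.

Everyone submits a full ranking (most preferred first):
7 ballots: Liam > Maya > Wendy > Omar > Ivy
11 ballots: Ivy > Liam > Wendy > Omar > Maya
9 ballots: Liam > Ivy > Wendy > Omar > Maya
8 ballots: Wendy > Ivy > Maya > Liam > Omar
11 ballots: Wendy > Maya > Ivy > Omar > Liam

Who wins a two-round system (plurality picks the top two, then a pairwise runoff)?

Round 1 first-place votes: Wendy 19, Ivy 11, Maya 0, Liam 16, Omar 0. Wendy and Liam advance.
Runoff: Wendy is ranked above Liam on 19 ballots, Liam above Wendy on 27.

Liam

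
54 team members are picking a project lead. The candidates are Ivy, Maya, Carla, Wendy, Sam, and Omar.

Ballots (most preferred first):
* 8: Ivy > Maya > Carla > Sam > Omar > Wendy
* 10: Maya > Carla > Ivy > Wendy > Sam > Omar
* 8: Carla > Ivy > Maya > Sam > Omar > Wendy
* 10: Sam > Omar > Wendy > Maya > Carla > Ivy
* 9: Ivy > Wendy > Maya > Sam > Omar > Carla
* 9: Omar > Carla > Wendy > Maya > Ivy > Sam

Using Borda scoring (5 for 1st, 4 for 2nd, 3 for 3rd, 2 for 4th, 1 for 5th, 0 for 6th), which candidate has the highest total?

Ivy: 8×5 + 10×3 + 8×4 + 10×0 + 9×5 + 9×1 = 156
Maya: 8×4 + 10×5 + 8×3 + 10×2 + 9×3 + 9×2 = 171
Carla: 8×3 + 10×4 + 8×5 + 10×1 + 9×0 + 9×4 = 150
Wendy: 8×0 + 10×2 + 8×0 + 10×3 + 9×4 + 9×3 = 113
Sam: 8×2 + 10×1 + 8×2 + 10×5 + 9×2 + 9×0 = 110
Omar: 8×1 + 10×0 + 8×1 + 10×4 + 9×1 + 9×5 = 110

Maya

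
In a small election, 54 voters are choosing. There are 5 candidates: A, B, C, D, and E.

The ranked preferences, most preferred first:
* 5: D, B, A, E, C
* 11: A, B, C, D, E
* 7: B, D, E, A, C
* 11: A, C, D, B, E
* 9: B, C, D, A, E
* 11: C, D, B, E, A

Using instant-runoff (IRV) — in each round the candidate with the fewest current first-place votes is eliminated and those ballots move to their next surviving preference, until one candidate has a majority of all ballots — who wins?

Round 1: A 22, B 16, C 11, D 5, E 0. E eliminated.
Round 2: A 22, B 16, C 11, D 5. D eliminated.
Round 3: A 22, B 21, C 11. C eliminated.
Round 4: A 22, B 32. B has a majority (≥28).

B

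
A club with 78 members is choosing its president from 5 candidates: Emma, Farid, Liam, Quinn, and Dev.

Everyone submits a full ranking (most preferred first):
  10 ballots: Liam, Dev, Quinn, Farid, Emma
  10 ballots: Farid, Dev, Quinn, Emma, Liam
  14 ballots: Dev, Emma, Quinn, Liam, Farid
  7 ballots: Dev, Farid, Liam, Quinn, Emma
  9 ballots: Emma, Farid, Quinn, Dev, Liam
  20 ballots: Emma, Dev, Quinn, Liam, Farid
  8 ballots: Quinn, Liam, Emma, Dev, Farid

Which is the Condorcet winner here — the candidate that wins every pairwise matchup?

Dev

Dev vs Emma: 41–37
Dev vs Farid: 59–19
Dev vs Liam: 60–18
Dev vs Quinn: 61–17
Dev beats every other candidate.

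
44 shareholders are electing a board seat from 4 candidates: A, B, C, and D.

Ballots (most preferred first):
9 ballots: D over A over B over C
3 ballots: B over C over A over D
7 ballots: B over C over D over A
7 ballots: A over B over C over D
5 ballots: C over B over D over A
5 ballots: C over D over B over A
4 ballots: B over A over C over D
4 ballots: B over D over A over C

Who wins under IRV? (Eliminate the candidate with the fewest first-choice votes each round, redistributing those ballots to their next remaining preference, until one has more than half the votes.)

Round 1: A 7, B 18, C 10, D 9. A eliminated.
Round 2: B 25, C 10, D 9. B has a majority (≥23).

B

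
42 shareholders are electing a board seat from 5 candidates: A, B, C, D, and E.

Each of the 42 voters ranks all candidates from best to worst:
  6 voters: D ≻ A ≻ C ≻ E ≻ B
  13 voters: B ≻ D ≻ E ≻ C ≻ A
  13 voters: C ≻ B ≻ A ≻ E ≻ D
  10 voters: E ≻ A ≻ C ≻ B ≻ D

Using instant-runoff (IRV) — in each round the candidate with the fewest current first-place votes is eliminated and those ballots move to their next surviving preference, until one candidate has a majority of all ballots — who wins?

C

Round 1: A 0, B 13, C 13, D 6, E 10. A eliminated.
Round 2: B 13, C 13, D 6, E 10. D eliminated.
Round 3: B 13, C 19, E 10. E eliminated.
Round 4: B 13, C 29. C has a majority (≥22).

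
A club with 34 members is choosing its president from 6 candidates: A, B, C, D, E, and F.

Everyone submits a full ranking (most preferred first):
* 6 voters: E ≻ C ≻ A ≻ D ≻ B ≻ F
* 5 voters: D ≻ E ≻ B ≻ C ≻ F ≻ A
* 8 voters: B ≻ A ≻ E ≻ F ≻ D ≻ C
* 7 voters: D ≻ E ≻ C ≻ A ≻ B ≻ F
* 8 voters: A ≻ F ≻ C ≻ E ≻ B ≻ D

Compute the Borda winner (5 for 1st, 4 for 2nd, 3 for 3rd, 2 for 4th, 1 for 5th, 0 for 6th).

A: 6×3 + 5×0 + 8×4 + 7×2 + 8×5 = 104
B: 6×1 + 5×3 + 8×5 + 7×1 + 8×1 = 76
C: 6×4 + 5×2 + 8×0 + 7×3 + 8×3 = 79
D: 6×2 + 5×5 + 8×1 + 7×5 + 8×0 = 80
E: 6×5 + 5×4 + 8×3 + 7×4 + 8×2 = 118
F: 6×0 + 5×1 + 8×2 + 7×0 + 8×4 = 53

E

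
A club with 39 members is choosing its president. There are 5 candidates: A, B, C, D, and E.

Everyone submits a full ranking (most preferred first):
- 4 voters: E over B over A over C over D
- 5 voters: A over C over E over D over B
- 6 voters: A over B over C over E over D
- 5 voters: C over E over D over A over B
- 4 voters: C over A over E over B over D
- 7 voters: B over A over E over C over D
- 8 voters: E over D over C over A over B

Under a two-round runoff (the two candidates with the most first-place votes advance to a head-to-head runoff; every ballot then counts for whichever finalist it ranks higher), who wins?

A

Round 1 first-place votes: A 11, B 7, C 9, D 0, E 12. E and A advance.
Runoff: E is ranked above A on 17 ballots, A above E on 22.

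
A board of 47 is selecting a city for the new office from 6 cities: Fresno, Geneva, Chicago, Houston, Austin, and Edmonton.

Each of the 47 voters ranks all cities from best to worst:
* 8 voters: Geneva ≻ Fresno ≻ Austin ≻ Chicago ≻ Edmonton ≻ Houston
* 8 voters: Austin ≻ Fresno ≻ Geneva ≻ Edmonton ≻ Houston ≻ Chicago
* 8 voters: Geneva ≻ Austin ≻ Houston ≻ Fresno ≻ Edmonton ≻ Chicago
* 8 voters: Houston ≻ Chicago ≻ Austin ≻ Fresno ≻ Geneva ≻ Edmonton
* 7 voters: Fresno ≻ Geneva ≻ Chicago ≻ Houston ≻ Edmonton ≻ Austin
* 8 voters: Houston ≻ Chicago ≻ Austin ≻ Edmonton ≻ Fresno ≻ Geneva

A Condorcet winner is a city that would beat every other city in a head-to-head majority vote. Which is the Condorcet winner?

Austin vs Fresno: 32–15
Austin vs Geneva: 24–23
Austin vs Chicago: 24–23
Austin vs Houston: 24–23
Austin vs Edmonton: 40–7
Austin beats every other city.

Austin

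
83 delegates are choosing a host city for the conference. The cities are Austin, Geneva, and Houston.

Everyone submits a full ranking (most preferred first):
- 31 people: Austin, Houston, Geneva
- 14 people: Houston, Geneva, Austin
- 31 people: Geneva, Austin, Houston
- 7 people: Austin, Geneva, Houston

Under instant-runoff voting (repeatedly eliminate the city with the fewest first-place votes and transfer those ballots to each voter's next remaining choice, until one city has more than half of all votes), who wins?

Round 1: Austin 38, Geneva 31, Houston 14. Houston eliminated.
Round 2: Austin 38, Geneva 45. Geneva has a majority (≥42).

Geneva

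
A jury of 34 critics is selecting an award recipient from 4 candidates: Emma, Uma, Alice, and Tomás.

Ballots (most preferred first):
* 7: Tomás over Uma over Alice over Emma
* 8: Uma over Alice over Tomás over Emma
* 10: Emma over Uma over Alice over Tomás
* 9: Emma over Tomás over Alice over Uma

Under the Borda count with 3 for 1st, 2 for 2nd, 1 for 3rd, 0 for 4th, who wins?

Uma

Emma: 7×0 + 8×0 + 10×3 + 9×3 = 57
Uma: 7×2 + 8×3 + 10×2 + 9×0 = 58
Alice: 7×1 + 8×2 + 10×1 + 9×1 = 42
Tomás: 7×3 + 8×1 + 10×0 + 9×2 = 47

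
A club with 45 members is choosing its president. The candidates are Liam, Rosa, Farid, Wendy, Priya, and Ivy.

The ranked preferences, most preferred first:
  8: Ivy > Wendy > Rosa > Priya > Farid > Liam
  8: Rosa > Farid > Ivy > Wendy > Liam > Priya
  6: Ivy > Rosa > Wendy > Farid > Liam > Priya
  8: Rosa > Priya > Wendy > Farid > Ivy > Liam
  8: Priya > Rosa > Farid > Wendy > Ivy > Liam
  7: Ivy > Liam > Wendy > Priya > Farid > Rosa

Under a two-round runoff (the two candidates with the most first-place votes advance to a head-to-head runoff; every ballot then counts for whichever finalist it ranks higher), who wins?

Rosa

Round 1 first-place votes: Liam 0, Rosa 16, Farid 0, Wendy 0, Priya 8, Ivy 21. Ivy and Rosa advance.
Runoff: Ivy is ranked above Rosa on 21 ballots, Rosa above Ivy on 24.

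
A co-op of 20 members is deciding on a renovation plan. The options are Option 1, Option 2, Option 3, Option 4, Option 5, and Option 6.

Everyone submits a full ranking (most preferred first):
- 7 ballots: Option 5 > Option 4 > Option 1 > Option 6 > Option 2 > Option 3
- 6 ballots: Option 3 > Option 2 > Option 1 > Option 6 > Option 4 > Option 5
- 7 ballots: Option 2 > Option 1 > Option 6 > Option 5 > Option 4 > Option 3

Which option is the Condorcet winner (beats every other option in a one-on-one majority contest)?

Option 2 vs Option 1: 13–7
Option 2 vs Option 3: 14–6
Option 2 vs Option 4: 13–7
Option 2 vs Option 5: 13–7
Option 2 vs Option 6: 13–7
Option 2 beats every other option.

Option 2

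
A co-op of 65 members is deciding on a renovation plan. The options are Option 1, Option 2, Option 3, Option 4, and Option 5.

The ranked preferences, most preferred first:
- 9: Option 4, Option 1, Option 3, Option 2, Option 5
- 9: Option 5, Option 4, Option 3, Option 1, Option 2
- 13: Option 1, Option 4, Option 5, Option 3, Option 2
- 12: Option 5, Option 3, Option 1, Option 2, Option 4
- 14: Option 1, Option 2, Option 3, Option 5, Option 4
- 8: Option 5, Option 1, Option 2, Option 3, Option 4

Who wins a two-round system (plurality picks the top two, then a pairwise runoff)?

Round 1 first-place votes: Option 1 27, Option 2 0, Option 3 0, Option 4 9, Option 5 29. Option 5 and Option 1 advance.
Runoff: Option 5 is ranked above Option 1 on 29 ballots, Option 1 above Option 5 on 36.

Option 1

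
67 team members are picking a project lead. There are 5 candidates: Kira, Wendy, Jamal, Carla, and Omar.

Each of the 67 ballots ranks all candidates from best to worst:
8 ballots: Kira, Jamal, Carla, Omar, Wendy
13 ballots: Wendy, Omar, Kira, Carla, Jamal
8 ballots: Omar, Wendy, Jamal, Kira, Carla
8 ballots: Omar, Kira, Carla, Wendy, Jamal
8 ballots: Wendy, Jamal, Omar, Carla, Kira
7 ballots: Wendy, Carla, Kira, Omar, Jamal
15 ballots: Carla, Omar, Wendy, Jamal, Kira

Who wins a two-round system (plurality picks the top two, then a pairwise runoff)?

Round 1 first-place votes: Kira 8, Wendy 28, Jamal 0, Carla 15, Omar 16. Wendy and Omar advance.
Runoff: Wendy is ranked above Omar on 28 ballots, Omar above Wendy on 39.

Omar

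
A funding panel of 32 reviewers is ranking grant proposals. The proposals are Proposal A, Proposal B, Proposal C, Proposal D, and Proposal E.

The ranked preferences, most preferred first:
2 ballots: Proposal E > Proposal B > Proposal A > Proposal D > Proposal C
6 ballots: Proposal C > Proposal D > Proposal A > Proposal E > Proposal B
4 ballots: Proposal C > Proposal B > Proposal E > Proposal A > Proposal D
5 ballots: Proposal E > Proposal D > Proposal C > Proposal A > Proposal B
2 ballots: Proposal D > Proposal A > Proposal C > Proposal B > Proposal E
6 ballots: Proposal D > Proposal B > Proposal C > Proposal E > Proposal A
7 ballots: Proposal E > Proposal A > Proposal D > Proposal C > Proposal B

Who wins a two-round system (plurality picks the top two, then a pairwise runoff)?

Round 1 first-place votes: Proposal A 0, Proposal B 0, Proposal C 10, Proposal D 8, Proposal E 14. Proposal E and Proposal C advance.
Runoff: Proposal E is ranked above Proposal C on 14 ballots, Proposal C above Proposal E on 18.

Proposal C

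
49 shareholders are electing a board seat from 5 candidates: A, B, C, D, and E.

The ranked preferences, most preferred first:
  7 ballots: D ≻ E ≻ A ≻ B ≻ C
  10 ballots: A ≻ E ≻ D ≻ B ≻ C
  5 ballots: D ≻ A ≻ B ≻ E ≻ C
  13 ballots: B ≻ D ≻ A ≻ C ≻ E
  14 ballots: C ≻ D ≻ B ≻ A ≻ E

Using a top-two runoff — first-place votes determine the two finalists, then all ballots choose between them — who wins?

Round 1 first-place votes: A 10, B 13, C 14, D 12, E 0. C and B advance.
Runoff: C is ranked above B on 14 ballots, B above C on 35.

B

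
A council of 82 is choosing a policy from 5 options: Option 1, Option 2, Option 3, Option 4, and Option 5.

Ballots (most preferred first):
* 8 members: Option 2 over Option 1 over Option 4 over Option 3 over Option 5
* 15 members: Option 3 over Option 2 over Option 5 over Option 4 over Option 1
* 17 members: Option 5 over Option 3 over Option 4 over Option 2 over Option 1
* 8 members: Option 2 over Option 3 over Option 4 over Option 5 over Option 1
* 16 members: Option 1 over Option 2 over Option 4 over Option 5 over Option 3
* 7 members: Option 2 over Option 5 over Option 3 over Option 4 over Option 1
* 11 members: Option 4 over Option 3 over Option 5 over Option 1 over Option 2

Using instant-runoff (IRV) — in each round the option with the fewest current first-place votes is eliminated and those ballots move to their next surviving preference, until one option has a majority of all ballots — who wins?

Option 3

Round 1: Option 1 16, Option 2 23, Option 3 15, Option 4 11, Option 5 17. Option 4 eliminated.
Round 2: Option 1 16, Option 2 23, Option 3 26, Option 5 17. Option 1 eliminated.
Round 3: Option 2 39, Option 3 26, Option 5 17. Option 5 eliminated.
Round 4: Option 2 39, Option 3 43. Option 3 has a majority (≥42).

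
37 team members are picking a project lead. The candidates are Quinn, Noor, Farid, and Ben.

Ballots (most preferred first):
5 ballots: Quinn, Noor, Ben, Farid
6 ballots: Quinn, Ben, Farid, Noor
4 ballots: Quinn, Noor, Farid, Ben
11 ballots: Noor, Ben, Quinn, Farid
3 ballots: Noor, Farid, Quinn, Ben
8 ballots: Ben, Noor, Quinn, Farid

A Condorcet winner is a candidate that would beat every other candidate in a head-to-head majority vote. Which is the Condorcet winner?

Noor

Noor vs Quinn: 22–15
Noor vs Farid: 31–6
Noor vs Ben: 23–14
Noor beats every other candidate.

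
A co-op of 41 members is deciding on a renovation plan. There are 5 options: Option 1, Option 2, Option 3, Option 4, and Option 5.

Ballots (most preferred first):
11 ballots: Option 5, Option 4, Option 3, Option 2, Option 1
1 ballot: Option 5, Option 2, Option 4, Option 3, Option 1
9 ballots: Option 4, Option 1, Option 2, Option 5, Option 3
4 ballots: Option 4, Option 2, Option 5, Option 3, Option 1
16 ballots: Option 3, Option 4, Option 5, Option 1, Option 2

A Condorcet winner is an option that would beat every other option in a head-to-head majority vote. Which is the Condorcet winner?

Option 4 vs Option 1: 41–0
Option 4 vs Option 2: 40–1
Option 4 vs Option 3: 25–16
Option 4 vs Option 5: 29–12
Option 4 beats every other option.

Option 4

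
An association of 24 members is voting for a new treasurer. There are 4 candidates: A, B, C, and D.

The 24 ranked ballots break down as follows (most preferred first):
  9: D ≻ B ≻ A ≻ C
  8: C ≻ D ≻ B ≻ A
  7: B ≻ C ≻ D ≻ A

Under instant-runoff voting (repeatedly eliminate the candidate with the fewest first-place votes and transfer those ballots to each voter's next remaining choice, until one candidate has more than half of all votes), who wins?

C

Round 1: A 0, B 7, C 8, D 9. A eliminated.
Round 2: B 7, C 8, D 9. B eliminated.
Round 3: C 15, D 9. C has a majority (≥13).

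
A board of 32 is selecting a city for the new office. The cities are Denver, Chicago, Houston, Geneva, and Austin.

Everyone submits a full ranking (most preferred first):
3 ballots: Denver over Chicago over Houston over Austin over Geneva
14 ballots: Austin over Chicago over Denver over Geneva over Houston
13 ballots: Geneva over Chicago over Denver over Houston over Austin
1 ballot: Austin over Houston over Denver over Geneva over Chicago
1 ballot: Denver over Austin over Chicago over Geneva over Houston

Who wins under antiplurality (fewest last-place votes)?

Last-place votes: Denver 0, Chicago 1, Houston 15, Geneva 3, Austin 13.

Denver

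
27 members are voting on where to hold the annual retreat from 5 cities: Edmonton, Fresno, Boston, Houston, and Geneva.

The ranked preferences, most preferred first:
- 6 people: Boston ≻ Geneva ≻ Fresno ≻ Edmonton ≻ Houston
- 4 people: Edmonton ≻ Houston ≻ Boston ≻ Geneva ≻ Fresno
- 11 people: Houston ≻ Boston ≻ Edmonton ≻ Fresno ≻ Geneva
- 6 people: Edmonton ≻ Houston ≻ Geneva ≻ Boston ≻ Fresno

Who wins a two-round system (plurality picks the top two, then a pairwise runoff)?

Edmonton

Round 1 first-place votes: Edmonton 10, Fresno 0, Boston 6, Houston 11, Geneva 0. Houston and Edmonton advance.
Runoff: Houston is ranked above Edmonton on 11 ballots, Edmonton above Houston on 16.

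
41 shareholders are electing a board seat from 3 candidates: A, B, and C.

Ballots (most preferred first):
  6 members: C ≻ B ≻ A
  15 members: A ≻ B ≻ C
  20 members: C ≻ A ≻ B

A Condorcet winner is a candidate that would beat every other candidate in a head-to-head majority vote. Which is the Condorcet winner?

C

C vs A: 26–15
C vs B: 26–15
C beats every other candidate.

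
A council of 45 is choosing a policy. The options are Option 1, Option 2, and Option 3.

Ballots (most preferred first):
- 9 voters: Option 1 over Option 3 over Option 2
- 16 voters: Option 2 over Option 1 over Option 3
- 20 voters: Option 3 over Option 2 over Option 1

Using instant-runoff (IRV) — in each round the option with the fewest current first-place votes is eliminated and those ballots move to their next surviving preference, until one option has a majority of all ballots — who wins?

Option 3

Round 1: Option 1 9, Option 2 16, Option 3 20. Option 1 eliminated.
Round 2: Option 2 16, Option 3 29. Option 3 has a majority (≥23).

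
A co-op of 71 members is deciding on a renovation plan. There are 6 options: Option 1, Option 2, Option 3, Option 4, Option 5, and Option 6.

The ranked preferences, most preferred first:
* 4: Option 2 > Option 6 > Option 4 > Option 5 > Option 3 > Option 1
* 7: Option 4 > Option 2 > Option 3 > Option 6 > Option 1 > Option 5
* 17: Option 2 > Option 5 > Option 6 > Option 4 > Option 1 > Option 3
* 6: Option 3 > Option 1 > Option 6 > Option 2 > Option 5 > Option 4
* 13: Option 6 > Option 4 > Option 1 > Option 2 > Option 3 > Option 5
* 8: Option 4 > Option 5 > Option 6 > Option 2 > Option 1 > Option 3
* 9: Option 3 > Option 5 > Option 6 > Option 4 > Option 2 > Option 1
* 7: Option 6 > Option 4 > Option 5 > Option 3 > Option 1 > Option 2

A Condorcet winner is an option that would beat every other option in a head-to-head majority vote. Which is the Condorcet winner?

Option 6

Option 6 vs Option 1: 65–6
Option 6 vs Option 2: 43–28
Option 6 vs Option 3: 49–22
Option 6 vs Option 4: 56–15
Option 6 vs Option 5: 37–34
Option 6 beats every other option.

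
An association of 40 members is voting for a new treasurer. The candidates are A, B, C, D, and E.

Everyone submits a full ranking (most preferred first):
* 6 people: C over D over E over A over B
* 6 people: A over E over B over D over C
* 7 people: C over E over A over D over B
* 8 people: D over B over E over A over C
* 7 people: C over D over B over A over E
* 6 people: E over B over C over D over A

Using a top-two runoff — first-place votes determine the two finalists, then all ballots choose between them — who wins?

Round 1 first-place votes: A 6, B 0, C 20, D 8, E 6. C and D advance.
Runoff: C is ranked above D on 26 ballots, D above C on 14.

C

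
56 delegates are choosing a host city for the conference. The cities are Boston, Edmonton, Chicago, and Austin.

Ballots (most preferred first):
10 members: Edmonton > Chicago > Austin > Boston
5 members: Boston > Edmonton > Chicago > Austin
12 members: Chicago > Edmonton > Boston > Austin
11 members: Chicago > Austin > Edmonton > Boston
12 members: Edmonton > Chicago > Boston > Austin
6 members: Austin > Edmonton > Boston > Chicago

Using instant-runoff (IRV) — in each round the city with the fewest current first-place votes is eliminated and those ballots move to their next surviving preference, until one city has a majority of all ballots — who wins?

Round 1: Boston 5, Edmonton 22, Chicago 23, Austin 6. Boston eliminated.
Round 2: Edmonton 27, Chicago 23, Austin 6. Austin eliminated.
Round 3: Edmonton 33, Chicago 23. Edmonton has a majority (≥29).

Edmonton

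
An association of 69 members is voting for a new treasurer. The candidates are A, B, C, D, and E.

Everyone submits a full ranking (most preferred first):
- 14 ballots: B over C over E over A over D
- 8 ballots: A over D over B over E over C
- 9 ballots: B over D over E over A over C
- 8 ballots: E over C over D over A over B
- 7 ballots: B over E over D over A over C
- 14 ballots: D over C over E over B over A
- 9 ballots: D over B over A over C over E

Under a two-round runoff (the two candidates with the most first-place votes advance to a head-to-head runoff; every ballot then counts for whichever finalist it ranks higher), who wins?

D

Round 1 first-place votes: A 8, B 30, C 0, D 23, E 8. B and D advance.
Runoff: B is ranked above D on 30 ballots, D above B on 39.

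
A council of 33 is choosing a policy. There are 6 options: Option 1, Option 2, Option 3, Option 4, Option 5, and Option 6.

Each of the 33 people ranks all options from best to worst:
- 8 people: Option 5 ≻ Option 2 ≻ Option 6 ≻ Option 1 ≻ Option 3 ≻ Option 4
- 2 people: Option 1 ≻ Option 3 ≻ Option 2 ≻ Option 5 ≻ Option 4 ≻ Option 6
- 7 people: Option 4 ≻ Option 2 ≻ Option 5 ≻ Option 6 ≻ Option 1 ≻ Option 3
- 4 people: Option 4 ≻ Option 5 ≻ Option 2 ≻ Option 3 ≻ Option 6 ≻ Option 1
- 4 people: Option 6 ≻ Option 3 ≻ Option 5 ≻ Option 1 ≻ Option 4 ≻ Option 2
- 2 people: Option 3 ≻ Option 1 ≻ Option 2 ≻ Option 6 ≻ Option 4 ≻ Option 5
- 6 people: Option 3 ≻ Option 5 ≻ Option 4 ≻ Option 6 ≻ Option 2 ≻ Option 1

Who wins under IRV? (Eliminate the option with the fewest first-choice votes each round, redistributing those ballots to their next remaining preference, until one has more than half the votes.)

Round 1: Option 1 2, Option 2 0, Option 3 8, Option 4 11, Option 5 8, Option 6 4. Option 2 eliminated.
Round 2: Option 1 2, Option 3 8, Option 4 11, Option 5 8, Option 6 4. Option 1 eliminated.
Round 3: Option 3 10, Option 4 11, Option 5 8, Option 6 4. Option 6 eliminated.
Round 4: Option 3 14, Option 4 11, Option 5 8. Option 5 eliminated.
Round 5: Option 3 22, Option 4 11. Option 3 has a majority (≥17).

Option 3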